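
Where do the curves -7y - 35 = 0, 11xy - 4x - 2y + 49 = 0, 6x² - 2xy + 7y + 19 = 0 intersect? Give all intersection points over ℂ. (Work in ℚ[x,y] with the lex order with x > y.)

{(1, -5)}

Compute a lex Gröbner basis by Buchberger's algorithm.
f_1 = -7y - 35, LT = y.
f_2 = 11xy - 4x - 2y + 49, LT = xy.
f_3 = 6x² - 2xy + 7y + 19, LT = x².

S(f_1,f_2): lcm = xy. S = 59/11x + 2/11y - 49/11.
  leading term x: no divisor's leading term divides it; move 59/11x to the remainder.
  leading term y: subtract (-2/77)·f_1 from 2/11y - 49/11 → -59/11
  leading term 1: no divisor's leading term divides it; move -59/11 to the remainder.
  remainder 59/11x - 59/11 ≠ 0; add h_4 = 59/11x - 59/11 to the basis.

The other S-polynomials (S(f_1,f_3), S(f_2,f_3), S(f_1,h_4), S(f_2,h_4), S(f_3,h_4)) all reduce to 0 modulo the current basis, so we have a Gröbner basis.
Inter-reduce: drop elements whose leading term is divisible by another's, tail-reduce, and make monic.
Reduced Gröbner basis: {x - 1, y + 5}.

From the last basis element, y + 5 = 0, so y takes values in {-5}. Each choice, substituted upward through the basis, yields the corresponding point(s) of the solution set.
  y = -5: the earlier basis element becomes x - 1 = 0, giving x = 1 — point (1, -5).
Check: every point annihilates each of the original generators.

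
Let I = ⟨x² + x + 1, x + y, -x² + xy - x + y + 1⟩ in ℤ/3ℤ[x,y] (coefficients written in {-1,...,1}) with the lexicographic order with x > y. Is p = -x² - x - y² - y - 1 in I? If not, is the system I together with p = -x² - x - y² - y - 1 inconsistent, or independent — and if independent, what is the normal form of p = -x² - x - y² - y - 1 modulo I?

-x² - x - y² - y - 1 is independent of I; its normal form modulo I is y + 1.

First compute the reduced Gröbner basis of I by Buchberger's algorithm.
f_1 = x² + x + 1, LT = x².
f_2 = x + y, LT = x.
f_3 = -x² + xy - x + y + 1, LT = x².

S(f_1,f_2): lcm = x². S = -xy + x + 1.
  leading term xy: subtract (-y)·f_2 from -xy + x + 1 → x + y² + 1
  leading term x: subtract (1)·f_2 from x + y² + 1 → y² - y + 1
  leading term y²: no divisor's leading term divides it; move y² to the remainder.
  leading term y: no divisor's leading term divides it; move -y to the remainder.
  leading term 1: no divisor's leading term divides it; move 1 to the remainder.
  remainder y² - y + 1 ≠ 0; add h_4 = y² - y + 1 to the basis.

S(f_1,f_3): lcm = x². S = xy + y - 1.
  leading term xy: subtract (y)·f_2 from xy + y - 1 → -y² + y - 1
  leading term y²: subtract (-1)·h_4 from -y² + y - 1 → 0
  remainder 0.

S(f_2,f_3): lcm = x². S = -xy - x + y + 1.
  leading term xy: subtract (-y)·f_2 from -xy - x + y + 1 → -x + y² + y + 1
  leading term x: subtract (-1)·f_2 from -x + y² + y + 1 → y² - y + 1
  leading term y²: subtract (1)·h_4 from y² - y + 1 → 0
  remainder 0.

S(f_1,h_4): leading monomials are coprime, so the S-polynomial reduces to 0 (Buchberger's first criterion).
S(f_2,h_4): leading monomials are coprime, so the S-polynomial reduces to 0 (Buchberger's first criterion).
S(f_3,h_4): leading monomials are coprime, so the S-polynomial reduces to 0 (Buchberger's first criterion).
Every S-polynomial of the final basis reduces to 0, so we have a Gröbner basis.
Inter-reduce: drop elements whose leading term is divisible by another's, tail-reduce, and make monic.
Reduced Gröbner basis: {x + y, y² - y + 1}.
Label its elements g_1 = x + y, g_2 = y² - y + 1.

Reduce p = -x² - x - y² - y - 1 modulo G:
  leading term x²: subtract (-x)·g_1 from -x² - x - y² - y - 1 → xy - x - y² - y - 1
  leading term xy: subtract (y)·g_1 from xy - x - y² - y - 1 → -x + y² - y - 1
  leading term x: subtract (-1)·g_1 from -x + y² - y - 1 → y² - 1
  leading term y²: subtract (1)·g_2 from y² - 1 → y + 1
  leading term y: no divisor's leading term divides it; move y to the remainder.
  leading term 1: no divisor's leading term divides it; move 1 to the remainder.
  normal form = y + 1.
The normal form is nonzero, so p ∉ I. Since p minus its normal form lies in I, I + (p) = I + (r) where r = y + 1; decide whether this ideal is the whole ring.
Run Buchberger on G together with r (pairs among the g_i already reduce to 0 since G is a Gröbner basis):
g_1 = x + y, LT = x.
g_2 = y² - y + 1, LT = y².
r = y + 1, LT = y.

S(g_1,g_2): leading monomials are coprime, so the S-polynomial reduces to 0 (Buchberger's first criterion).
S(g_1,r): leading monomials are coprime, so the S-polynomial reduces to 0 (Buchberger's first criterion).
S(g_2,r): lcm = y². S = y + 1.
  leading term y: subtract (1)·r from y + 1 → 0
  remainder 0.

Every S-polynomial of the final basis reduces to 0, so we have a Gröbner basis.
Inter-reduce: drop elements whose leading term is divisible by another's, tail-reduce, and make monic.
Reduced Gröbner basis: {x - 1, y + 1}.
The reduced Gröbner basis of I + (p) is {x - 1, y + 1} ≠ {1}, a proper ideal, so the enlarged system stays consistent: p is independent of I, with normal form y + 1.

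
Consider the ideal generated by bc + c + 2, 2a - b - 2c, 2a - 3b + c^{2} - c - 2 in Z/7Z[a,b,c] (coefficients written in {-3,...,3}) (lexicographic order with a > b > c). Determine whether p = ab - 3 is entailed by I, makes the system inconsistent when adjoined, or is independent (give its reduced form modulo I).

ab - 3 is independent of I; its normal form modulo I is 3c^{2} - 2c + 2.

First compute the reduced Gröbner basis of I by Buchberger's algorithm.
f_1 = bc + c + 2, LT = bc.
f_2 = 2a - b - 2c, LT = a.
f_3 = 2a - 3b + c^{2} - c - 2, LT = a.

S(f_2,f_3): lcm = a. S = b + 3c^{2} + 3c + 1.
  reduce S modulo (f_1, f_2, f_3):
  remainder b + 3c^{2} + 3c + 1 ≠ 0; add h_4 = b + 3c^{2} + 3c + 1 to the basis.

S(f_1,h_4): lcm = bc. S = -3c^{3} - 3c^{2} + 2.
  reduce S modulo (f_1, f_2, f_3, h_4):
  remainder -3c^{3} - 3c^{2} + 2 ≠ 0; add h_5 = -3c^{3} - 3c^{2} + 2 to the basis.

The other S-polynomials (S(f_1,f_2), S(f_1,f_3), S(f_2,h_4), S(f_3,h_4), S(f_1,h_5), S(f_2,h_5), S(f_3,h_5), S(h_4,h_5)) all reduce to 0 modulo the current basis, so we have a Gröbner basis.
Inter-reduce: drop elements whose leading term is divisible by another's, tail-reduce, and make monic.
Reduced Gröbner basis: {a - 2c^{2} - 3c - 3, b + 3c^{2} + 3c + 1, c^{3} + c^{2} - 3}.
Label its elements g_1 = a - 2c^{2} - 3c - 3, g_2 = b + 3c^{2} + 3c + 1, g_3 = c^{3} + c^{2} - 3.

Reduce p = ab - 3 modulo G:
  leading term ab: subtract (b)·g_1 from ab - 3 → 2bc^{2} + 3bc + 3b - 3
  leading term bc^{2}: subtract (2c^{2})·g_2 from 2bc^{2} + 3bc + 3b - 3 → 3bc + 3b + c^{4} + c^{3} - 2c^{2} - 3
  leading term bc: subtract (3c)·g_2 from 3bc + 3b + c^{4} + c^{3} - 2c^{2} - 3 → 3b + c^{4} - c^{3} + 3c^{2} - 3c - 3
  leading term b: subtract (3)·g_2 from 3b + c^{4} - c^{3} + 3c^{2} - 3c - 3 → c^{4} - c^{3} + c^{2} + 2c + 1
  leading term c^{4}: subtract (c)·g_3 from c^{4} - c^{3} + c^{2} + 2c + 1 → -2c^{3} + c^{2} - 2c + 1
  leading term c^{3}: subtract (-2)·g_3 from -2c^{3} + c^{2} - 2c + 1 → 3c^{2} - 2c + 2
  leading term c^{2}: no divisor's leading term divides it; move 3c^{2} to the remainder.
  leading term c: no divisor's leading term divides it; move -2c to the remainder.
  leading term 1: no divisor's leading term divides it; move 2 to the remainder.
  normal form = 3c^{2} - 2c + 2.
The normal form is nonzero, so p ∉ I. Since p minus its normal form lies in I, I + (p) = I + (r) where r = 3c^{2} - 2c + 2; decide whether this ideal is the whole ring.
Run Buchberger on G together with r (pairs among the g_i already reduce to 0 since G is a Gröbner basis):
g_1 = a - 2c^{2} - 3c - 3, LT = a.
g_2 = b + 3c^{2} + 3c + 1, LT = b.
g_3 = c^{3} + c^{2} - 3, LT = c^{3}.
r = 3c^{2} - 2c + 2, LT = c^{2}.

S(g_3,r): lcm = c^{3}. S = -3c^{2} - 3c - 3.
  reduce S modulo (g_1, g_2, g_3, r):
  remainder 2c - 1 ≠ 0; add m_5 = 2c - 1 to the basis.

The other S-polynomials (S(g_1,g_2), S(g_1,g_3), S(g_1,r), S(g_2,g_3), S(g_2,r), S(g_1,m_5), S(g_2,m_5), S(g_3,m_5), S(r,m_5)) all reduce to 0 modulo the current basis, so we have a Gröbner basis.
Inter-reduce: drop elements whose leading term is divisible by another's, tail-reduce, and make monic.
Reduced Gröbner basis: {a + 2, b - 2, c + 3}.
The reduced Gröbner basis of I + (p) is {a + 2, b - 2, c + 3} ≠ {1}, a proper ideal, so the enlarged system stays consistent: p is independent of I, with normal form 3c^{2} - 2c + 2.

Ideal membership is decidable via reduction modulo a Gröbner basis.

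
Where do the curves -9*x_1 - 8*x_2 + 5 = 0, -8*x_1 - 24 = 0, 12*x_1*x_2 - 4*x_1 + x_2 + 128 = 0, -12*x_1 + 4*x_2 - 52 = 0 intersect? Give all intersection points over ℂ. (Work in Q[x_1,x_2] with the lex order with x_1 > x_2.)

{(-3, 4)}

Compute a lex Gröbner basis by Buchberger's algorithm.
f_1 = -9*x_1 - 8*x_2 + 5, LT = x_1.
f_2 = -8*x_1 - 24, LT = x_1.
f_3 = 12*x_1*x_2 - 4*x_1 + x_2 + 128, LT = x_1*x_2.
f_4 = -12*x_1 + 4*x_2 - 52, LT = x_1.

S(f_1,f_2): lcm = x_1. S = 8/9*x_2 - 32/9.
  leading term x_2: no divisor's leading term divides it; move 8/9*x_2 to the remainder.
  leading term 1: no divisor's leading term divides it; move -32/9 to the remainder.
  remainder 8/9*x_2 - 32/9 ≠ 0; add h_5 = 8/9*x_2 - 32/9 to the basis.

S(f_1,f_3): lcm = x_1*x_2. S = 1/3*x_1 + 8/9*x_2**2 - 23/36*x_2 - 32/3.
  leading term x_1: subtract (-1/27)·f_1 from 1/3*x_1 + 8/9*x_2**2 - 23/36*x_2 - 32/3 → 8/9*x_2**2 - 101/108*x_2 - 283/27
  leading term x_2**2: subtract (x_2)·h_5 from 8/9*x_2**2 - 101/108*x_2 - 283/27 → 283/108*x_2 - 283/27
  leading term x_2: subtract (283/96)·h_5 from 283/108*x_2 - 283/27 → 0
  remainder 0.

S(f_1,f_4): lcm = x_1. S = 11/9*x_2 - 44/9.
  leading term x_2: subtract (11/8)·h_5 from 11/9*x_2 - 44/9 → 0
  remainder 0.

S(f_2,f_3): lcm = x_1*x_2. S = 1/3*x_1 + 35/12*x_2 - 32/3.
  leading term x_1: subtract (-1/27)·f_1 from 1/3*x_1 + 35/12*x_2 - 32/3 → 283/108*x_2 - 283/27
  leading term x_2: subtract (283/96)·h_5 from 283/108*x_2 - 283/27 → 0
  remainder 0.

S(f_2,f_4): lcm = x_1. S = 1/3*x_2 - 4/3.
  leading term x_2: subtract (3/8)·h_5 from 1/3*x_2 - 4/3 → 0
  remainder 0.

S(f_3,f_4): lcm = x_1*x_2. S = -1/3*x_1 + 1/3*x_2**2 - 17/4*x_2 + 32/3.
  leading term x_1: subtract (1/27)·f_1 from -1/3*x_1 + 1/3*x_2**2 - 17/4*x_2 + 32/3 → 1/3*x_2**2 - 427/108*x_2 + 283/27
  leading term x_2**2: subtract (3/8*x_2)·h_5 from 1/3*x_2**2 - 427/108*x_2 + 283/27 → -283/108*x_2 + 283/27
  leading term x_2: subtract (-283/96)·h_5 from -283/108*x_2 + 283/27 → 0
  remainder 0.

S(f_1,h_5): leading monomials are coprime, so the S-polynomial reduces to 0 (Buchberger's first criterion).
S(f_2,h_5): leading monomials are coprime, so the S-polynomial reduces to 0 (Buchberger's first criterion).
S(f_3,h_5): lcm = x_1*x_2. S = 11/3*x_1 + 1/12*x_2 + 32/3.
  leading term x_1: subtract (-11/27)·f_1 from 11/3*x_1 + 1/12*x_2 + 32/3 → -343/108*x_2 + 343/27
  leading term x_2: subtract (-343/96)·h_5 from -343/108*x_2 + 343/27 → 0
  remainder 0.

S(f_4,h_5): leading monomials are coprime, so the S-polynomial reduces to 0 (Buchberger's first criterion).
Every S-polynomial of the final basis reduces to 0, so we have a Gröbner basis.
Inter-reduce: drop elements whose leading term is divisible by another's, tail-reduce, and make monic.
Reduced Gröbner basis: {x_1 + 3, x_2 - 4}.

From the last basis element, x_2 - 4 = 0, so x_2 takes values in {4}. Each choice, substituted upward through the basis, yields the corresponding point(s) of the solution set.
  x_2 = 4: the earlier basis element becomes x_1 + 3 = 0, giving x_1 = -3 — point (-3, 4).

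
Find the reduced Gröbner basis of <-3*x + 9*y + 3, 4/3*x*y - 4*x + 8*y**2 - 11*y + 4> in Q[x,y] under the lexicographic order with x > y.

f_1 = -3*x + 9*y + 3, LT = x.
f_2 = 4/3*x*y - 4*x + 8*y**2 - 11*y + 4, LT = x*y.

S(f_1,f_2): lcm = x*y. S = 3*x - 9*y**2 + 29/4*y - 3.
  reduce S modulo (f_1, f_2):
  remainder -9*y**2 + 65/4*y ≠ 0; add g_3 = -9*y**2 + 65/4*y to the basis.

The other S-polynomials (S(f_1,g_3), S(f_2,g_3)) all reduce to 0 modulo the current basis, so we have a Gröbner basis.
Inter-reduce: drop elements whose leading term is divisible by another's, tail-reduce, and make monic.

G = {x - 3*y - 1, y**2 - 65/36*y}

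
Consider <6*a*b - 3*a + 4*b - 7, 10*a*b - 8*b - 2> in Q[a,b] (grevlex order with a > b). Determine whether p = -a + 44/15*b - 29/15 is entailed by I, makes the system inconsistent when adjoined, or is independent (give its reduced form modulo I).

-a + 44/15*b - 29/15 lies in I (it reduces to 0).

First compute the reduced Gröbner basis of I by Buchberger's algorithm.
f_1 = 6*a*b - 3*a + 4*b - 7, LT = a*b.
f_2 = 10*a*b - 8*b - 2, LT = a*b.

S(f_1,f_2): lcm = a*b. S = -1/2*a + 22/15*b - 29/30.
  leading term a: no divisor's leading term divides it; move -1/2*a to the remainder.
  leading term b: no divisor's leading term divides it; move 22/15*b to the remainder.
  leading term 1: no divisor's leading term divides it; move -29/30 to the remainder.
  remainder -1/2*a + 22/15*b - 29/30 ≠ 0; add h_3 = -1/2*a + 22/15*b - 29/30 to the basis.

S(f_1,h_3): lcm = a*b. S = 44/15*b**2 - 1/2*a - 19/15*b - 7/6.
  leading term b**2: no divisor's leading term divides it; move 44/15*b**2 to the remainder.
  leading term a: subtract (1)·h_3 from -1/2*a - 19/15*b - 7/6 → -41/15*b - 1/5
  leading term b: no divisor's leading term divides it; move -41/15*b to the remainder.
  leading term 1: no divisor's leading term divides it; move -1/5 to the remainder.
  remainder 44/15*b**2 - 41/15*b - 1/5 ≠ 0; add h_4 = 44/15*b**2 - 41/15*b - 1/5 to the basis.

The other S-polynomials (S(f_2,h_3), S(f_1,h_4), S(f_2,h_4), S(h_3,h_4)) all reduce to 0 modulo the current basis, so we have a Gröbner basis.
Inter-reduce: drop elements whose leading term is divisible by another's, tail-reduce, and make monic.
Reduced Gröbner basis: {b**2 - 41/44*b - 3/44, a - 44/15*b + 29/15}.
Label its elements g_1 = b**2 - 41/44*b - 3/44, g_2 = a - 44/15*b + 29/15.

Reduce p = -a + 44/15*b - 29/15 modulo G:
  leading term a: subtract (-1)·g_2 from -a + 44/15*b - 29/15 → 0
  normal form = 0.
Since the normal form is 0, p ∈ I.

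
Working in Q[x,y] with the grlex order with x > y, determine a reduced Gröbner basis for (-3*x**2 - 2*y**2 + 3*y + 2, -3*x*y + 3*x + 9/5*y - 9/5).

G = {y**3 - 5/2*y**2 + 26/25*y + 23/50, x**2 + 2/3*y**2 - y - 2/3, x*y - x - 3/5*y + 3/5}

f_1 = -3*x**2 - 2*y**2 + 3*y + 2, LT = x**2.
f_2 = -3*x*y + 3*x + 9/5*y - 9/5, LT = x*y.

S(f_1,f_2): lcm = x**2*y. S = 2/3*y**3 + x**2 + 3/5*x*y - y**2 - 3/5*x - 2/3*y.
  leading term y**3: no divisor's leading term divides it; move 2/3*y**3 to the remainder.
  leading term x**2: subtract (-1/3)·f_1 from x**2 + 3/5*x*y - y**2 - 3/5*x - 2/3*y → 3/5*x*y - 5/3*y**2 - 3/5*x + 1/3*y + 2/3
  leading term x*y: subtract (-1/5)·f_2 from 3/5*x*y - 5/3*y**2 - 3/5*x + 1/3*y + 2/3 → -5/3*y**2 + 52/75*y + 23/75
  leading term y**2: no divisor's leading term divides it; move -5/3*y**2 to the remainder.
  leading term y: no divisor's leading term divides it; move 52/75*y to the remainder.
  leading term 1: no divisor's leading term divides it; move 23/75 to the remainder.
  remainder 2/3*y**3 - 5/3*y**2 + 52/75*y + 23/75 ≠ 0; add g_3 = 2/3*y**3 - 5/3*y**2 + 52/75*y + 23/75 to the basis.

The other S-polynomials (S(f_1,g_3), S(f_2,g_3)) all reduce to 0 modulo the current basis, so we have a Gröbner basis.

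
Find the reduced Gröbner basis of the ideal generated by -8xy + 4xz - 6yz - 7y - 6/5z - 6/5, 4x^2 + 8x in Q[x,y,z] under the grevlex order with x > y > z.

G = {y^2z^2 - 1/3y^2z + 26/15yz^2 - 7/4y^2 + 17/9yz + 23/75z^2 - 1/15y + 26/75z + 1/25, xz^2 - 3/2yz^2 + 47/30xz + 1/2yz - 3/10z^2 + 2/5x + 21/8y + 3/20z + 9/20, x^2 + 2x, xy - 1/2xz + 3/4yz + 7/8y + 3/20z + 3/20}

The reduced Gröbner basis is the canonical form of the ideal for this ordering.

f_1 = -8xy + 4xz - 6yz - 7y - 6/5z - 6/5, LT = xy.
f_2 = 4x^2 + 8x, LT = x^2.

S(f_1,f_2): lcm = x^2y. S = -1/2x^2z + 3/4xyz - 9/8xy + 3/20xz + 3/20x.
  reduce S modulo (f_1, f_2):
  remainder 3/8xz^2 - 9/16yz^2 + 47/80xz + 3/16yz - 9/80z^2 + 3/20x + 63/64y + 9/160z + 27/160 ≠ 0; add g_3 = 3/8xz^2 - 9/16yz^2 + 47/80xz + 3/16yz - 9/80z^2 + 3/20x + 63/64y + 9/160z + 27/160 to the basis.

S(f_1,g_3): lcm = xyz^2. S = 3/2y^2z^2 - 1/2xz^3 + 3/4yz^3 - 47/30xyz - 1/2y^2z + 47/40yz^2 + 3/20z^3 - 2/5xy - 21/8y^2 - 3/20yz + 3/20z^2 - 9/20y.
  reduce S modulo (f_1, f_2, g_3):
  remainder 3/2y^2z^2 - 1/2y^2z + 13/5yz^2 - 21/8y^2 + 17/6yz + 23/50z^2 - 1/10y + 13/25z + 3/50 ≠ 0; add g_4 = 3/2y^2z^2 - 1/2y^2z + 13/5yz^2 - 21/8y^2 + 17/6yz + 23/50z^2 - 1/10y + 13/25z + 3/50 to the basis.

The other S-polynomials (S(f_2,g_3), S(f_1,g_4), S(f_2,g_4), S(g_3,g_4)) all reduce to 0 modulo the current basis, so we have a Gröbner basis.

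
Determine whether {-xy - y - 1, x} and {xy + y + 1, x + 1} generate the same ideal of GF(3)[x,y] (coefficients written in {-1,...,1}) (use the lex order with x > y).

For a fixed monomial order, each ideal has a unique reduced Gröbner basis; comparing bases decides equality.
Buchberger on the first generating set:
f_1 = -xy - y - 1, LT = xy.
f_2 = x, LT = x.

S(f_1,f_2): lcm = xy. S = y + 1.
  reduce S modulo (f_1, f_2):
  remainder y + 1 ≠ 0; add g_3 = y + 1 to the basis.

The other S-polynomials (S(f_1,g_3), S(f_2,g_3)) all reduce to 0 modulo the current basis, so we have a Gröbner basis.
Inter-reduce: drop elements whose leading term is divisible by another's, tail-reduce, and make monic.
Reduced Gröbner basis: {x, y + 1}.

Buchberger on the second generating set:
h_1 = xy + y + 1, LT = xy.
h_2 = x + 1, LT = x.

S(h_1,h_2): lcm = xy. S = 1.
  reduce S modulo (h_1, h_2):
  remainder 1 ≠ 0; add k_3 = 1 to the basis.

The other S-polynomials (S(h_1,k_3), S(h_2,k_3)) all reduce to 0 modulo the current basis, so we have a Gröbner basis.
Inter-reduce: drop elements whose leading term is divisible by another's, tail-reduce, and make monic.
Reduced Gröbner basis: {1}.

These differ, so the ideals are not equal.

No, the ideals differ.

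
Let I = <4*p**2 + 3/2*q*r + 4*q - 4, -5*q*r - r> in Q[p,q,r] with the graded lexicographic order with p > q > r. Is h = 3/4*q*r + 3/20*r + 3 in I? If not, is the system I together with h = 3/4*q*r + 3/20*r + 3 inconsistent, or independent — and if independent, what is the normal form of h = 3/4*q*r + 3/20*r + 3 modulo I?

Adjoining 3/4*q*r + 3/20*r + 3 makes the ideal the whole ring: the system is inconsistent.

First compute the reduced Gröbner basis of I by Buchberger's algorithm.
f_1 = 4*p**2 + 3/2*q*r + 4*q - 4, LT = p**2.
f_2 = -5*q*r - r, LT = q*r.

The S-polynomials (S(f_1,f_2)) all reduce to 0 modulo the current basis, so we have a Gröbner basis.
Inter-reduce: drop elements whose leading term is divisible by another's, tail-reduce, and make monic.
Reduced Gröbner basis: {p**2 + q - 3/40*r - 1, q*r + 1/5*r}.
Label its elements g_1 = p**2 + q - 3/40*r - 1, g_2 = q*r + 1/5*r.

Reduce h = 3/4*q*r + 3/20*r + 3 modulo G:
  leading term q*r: subtract (3/4)·g_2 from 3/4*q*r + 3/20*r + 3 → 3
  leading term 1: no divisor's leading term divides it; move 3 to the remainder.
  normal form = 3.
The normal form is nonzero, so h ∉ I. Since h minus its normal form lies in I, I + (h) = I + (n) where n = 3; decide whether this ideal is the whole ring.
Here n = 3 is a nonzero constant, hence a unit: 1 ∈ I + (h), the Gröbner basis of I + (h) is {1}, and the enlarged system has no common solution — adjoining h is inconsistent.

Ideal membership is decidable via reduction modulo a Gröbner basis.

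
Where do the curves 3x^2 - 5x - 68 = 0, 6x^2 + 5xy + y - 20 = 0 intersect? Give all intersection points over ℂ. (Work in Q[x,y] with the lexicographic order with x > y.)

Compute a lex Gröbner basis by Buchberger's algorithm.
f_1 = 3x^2 - 5x - 68, LT = x^2.
f_2 = 6x^2 + 5xy + y - 20, LT = x^2.

S(f_1,f_2): lcm = x^2. S = -5/6xy - 5/3x - 1/6y - 58/3.
  leading term xy: no divisor's leading term divides it; move -5/6xy to the remainder.
  leading term x: no divisor's leading term divides it; move -5/3x to the remainder.
  leading term y: no divisor's leading term divides it; move -1/6y to the remainder.
  leading term 1: no divisor's leading term divides it; move -58/3 to the remainder.
  remainder -5/6xy - 5/3x - 1/6y - 58/3 ≠ 0; add h_3 = -5/6xy - 5/3x - 1/6y - 58/3 to the basis.

S(f_1,h_3): lcm = x^2y. S = -2x^2 - 28/15xy - 116/5x - 68/3y.
  leading term x^2: subtract (-2/3)·f_1 from -2x^2 - 28/15xy - 116/5x - 68/3y → -28/15xy - 398/15x - 68/3y - 136/3
  leading term xy: subtract (56/25)·h_3 from -28/15xy - 398/15x - 68/3y - 136/3 → -114/5x - 1672/75y - 152/75
  leading term x: no divisor's leading term divides it; move -114/5x to the remainder.
  leading term y: no divisor's leading term divides it; move -1672/75y to the remainder.
  leading term 1: no divisor's leading term divides it; move -152/75 to the remainder.
  remainder -114/5x - 1672/75y - 152/75 ≠ 0; add h_4 = -114/5x - 1672/75y - 152/75 to the basis.

S(h_3,h_4): lcm = xy. S = 2x - 44/45y^2 + 1/9y + 116/5.
  leading term x: subtract (-5/57)·h_4 from 2x - 44/45y^2 + 1/9y + 116/5 → -44/45y^2 - 83/45y + 1036/45
  leading term y^2: no divisor's leading term divides it; move -44/45y^2 to the remainder.
  leading term y: no divisor's leading term divides it; move -83/45y to the remainder.
  leading term 1: no divisor's leading term divides it; move 1036/45 to the remainder.
  remainder -44/45y^2 - 83/45y + 1036/45 ≠ 0; add h_5 = -44/45y^2 - 83/45y + 1036/45 to the basis.

The other S-polynomials (S(f_2,h_3), S(f_1,h_4), S(f_2,h_4), S(f_1,h_5), S(f_2,h_5), S(h_3,h_5), S(h_4,h_5)) all reduce to 0 modulo the current basis, so we have a Gröbner basis.
Inter-reduce: drop elements whose leading term is divisible by another's, tail-reduce, and make monic.
Reduced Gröbner basis: {x + 44/45y + 4/45, y^2 + 83/44y - 259/11}.

From the last basis element, y^2 + 83/44y - 259/11 = 0, so y takes values in {-259/44, 4}. Each choice, substituted upward through the basis, yields the corresponding point(s) of the solution set.
  y = -259/44: the earlier basis element becomes x - 17/3 = 0, giving x = 17/3 — point (17/3, -259/44).
  y = 4: the earlier basis element becomes x + 4 = 0, giving x = -4 — point (-4, 4).

{(17/3, -259/44), (-4, 4)}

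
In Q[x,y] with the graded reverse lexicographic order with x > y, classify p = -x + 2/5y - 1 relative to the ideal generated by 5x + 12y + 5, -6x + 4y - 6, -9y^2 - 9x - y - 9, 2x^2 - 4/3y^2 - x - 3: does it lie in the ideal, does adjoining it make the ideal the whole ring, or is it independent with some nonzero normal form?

First compute the reduced Gröbner basis of I by Buchberger's algorithm.
f_1 = 5x + 12y + 5, LT = x.
f_2 = -6x + 4y - 6, LT = x.
f_3 = -9y^2 - 9x - y - 9, LT = y^2.
f_4 = 2x^2 - 4/3y^2 - x - 3, LT = x^2.

S(f_1,f_2): lcm = x. S = 46/15y.
  leading term y: no divisor's leading term divides it; move 46/15y to the remainder.
  remainder 46/15y ≠ 0; add h_5 = 46/15y to the basis.

The other S-polynomials (S(f_1,f_3), S(f_1,f_4), S(f_2,f_3), S(f_2,f_4), S(f_3,f_4), S(f_1,h_5), S(f_2,h_5), S(f_3,h_5), S(f_4,h_5)) all reduce to 0 modulo the current basis, so we have a Gröbner basis.
Inter-reduce: drop elements whose leading term is divisible by another's, tail-reduce, and make monic.
Reduced Gröbner basis: {x + 1, y}.
Label its elements g_1 = x + 1, g_2 = y.

Reduce p = -x + 2/5y - 1 modulo G:
  leading term x: subtract (-1)·g_1 from -x + 2/5y - 1 → 2/5y
  leading term y: subtract (2/5)·g_2 from 2/5y → 0
  normal form = 0.
Since the normal form is 0, p ∈ I.

-x + 2/5y - 1 lies in I (it reduces to 0).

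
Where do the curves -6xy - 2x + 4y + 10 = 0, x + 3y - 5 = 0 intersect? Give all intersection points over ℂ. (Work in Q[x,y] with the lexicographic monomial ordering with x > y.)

Compute a lex Gröbner basis by Buchberger's algorithm.
f_1 = -6xy - 2x + 4y + 10, LT = xy.
f_2 = x + 3y - 5, LT = x.

S(f_1,f_2): lcm = xy. S = 1/3x - 3y^2 + 13/3y - 5/3.
  leading term x: subtract (1/3)·f_2 from 1/3x - 3y^2 + 13/3y - 5/3 → -3y^2 + 10/3y
  leading term y^2: no divisor's leading term divides it; move -3y^2 to the remainder.
  leading term y: no divisor's leading term divides it; move 10/3y to the remainder.
  remainder -3y^2 + 10/3y ≠ 0; add h_3 = -3y^2 + 10/3y to the basis.

S(f_1,h_3): lcm = xy^2. S = 13/9xy - 2/3y^2 - 5/3y.
  leading term xy: subtract (-13/54)·f_1 from 13/9xy - 2/3y^2 - 5/3y → -13/27x - 2/3y^2 - 19/27y + 65/27
  leading term x: subtract (-13/27)·f_2 from -13/27x - 2/3y^2 - 19/27y + 65/27 → -2/3y^2 + 20/27y
  leading term y^2: subtract (2/9)·h_3 from -2/3y^2 + 20/27y → 0
  remainder 0.

S(f_2,h_3): leading monomials are coprime, so the S-polynomial reduces to 0 (Buchberger's first criterion).
Every S-polynomial of the final basis reduces to 0, so we have a Gröbner basis.
Inter-reduce: drop elements whose leading term is divisible by another's, tail-reduce, and make monic.
Reduced Gröbner basis: {x + 3y - 5, y^2 - 10/9y}.

From the last basis element, y^2 - 10/9y = 0, so y takes values in {0, 10/9}. Each choice, substituted upward through the basis, yields the corresponding point(s) of the solution set.
  y = 0: the earlier basis element becomes x - 5 = 0, giving x = 5 — point (5, 0).
  y = 10/9: the earlier basis element becomes x - 5/3 = 0, giving x = 5/3 — point (5/3, 10/9).
Each listed point satisfies every original equation (direct substitution).
A lex Gröbner basis triangularizes the system, enabling back-substitution.

{(5, 0), (5/3, 10/9)}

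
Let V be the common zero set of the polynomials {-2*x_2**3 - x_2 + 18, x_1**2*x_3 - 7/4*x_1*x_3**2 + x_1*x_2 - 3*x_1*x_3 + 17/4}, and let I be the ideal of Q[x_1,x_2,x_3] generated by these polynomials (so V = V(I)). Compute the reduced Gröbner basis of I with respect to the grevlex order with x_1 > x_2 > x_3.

f_1 = -2*x_2**3 - x_2 + 18, LT = x_2**3.
f_2 = x_1**2*x_3 - 7/4*x_1*x_3**2 + x_1*x_2 - 3*x_1*x_3 + 17/4, LT = x_1**2*x_3.

The S-polynomials (S(f_1,f_2)) all reduce to 0 modulo the current basis, so we have a Gröbner basis.

G = {x_2**3 + 1/2*x_2 - 9, x_1**2*x_3 - 7/4*x_1*x_3**2 + x_1*x_2 - 3*x_1*x_3 + 17/4}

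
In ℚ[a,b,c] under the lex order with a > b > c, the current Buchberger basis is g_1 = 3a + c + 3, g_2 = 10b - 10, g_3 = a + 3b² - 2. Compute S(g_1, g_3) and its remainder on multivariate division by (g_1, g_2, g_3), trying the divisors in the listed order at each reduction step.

S(g_1, g_3) = -3b² + ⅓c + 3; remainder on division = ⅓c.

lcm(LM(g_1), LM(g_3)) = a.
S = (lcm/LT(g_1))·g_1 − (lcm/LT(g_3))·g_3 = -3b² + ⅓c + 3.
Reduce S modulo (g_1, g_2, g_3) in that order:
  leading term b²: subtract (-3/10b)·g_2 from -3b² + ⅓c + 3 → -3b + ⅓c + 3
  leading term b: subtract (-3/10)·g_2 from -3b + ⅓c + 3 → ⅓c
  leading term c: no divisor's leading term divides it; move ⅓c to the remainder.
The remainder ⅓c is nonzero, so it would be added as the next basis element.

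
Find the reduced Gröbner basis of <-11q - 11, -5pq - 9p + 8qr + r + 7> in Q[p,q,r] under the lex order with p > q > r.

f_1 = -11q - 11, LT = q.
f_2 = -5pq - 9p + 8qr + r + 7, LT = pq.

S(f_1,f_2): lcm = pq. S = -\tfrac{4}{5}p + \tfrac{8}{5}qr + \tfrac{1}{5}r + \tfrac{7}{5}.
  leading term p: no divisor's leading term divides it; move -\tfrac{4}{5}p to the remainder.
  leading term qr: subtract (-\tfrac{8}{55}r)·f_1 from \tfrac{8}{5}qr + \tfrac{1}{5}r + \tfrac{7}{5} → -\tfrac{7}{5}r + \tfrac{7}{5}
  leading term r: no divisor's leading term divides it; move -\tfrac{7}{5}r to the remainder.
  leading term 1: no divisor's leading term divides it; move \tfrac{7}{5} to the remainder.
  remainder -\tfrac{4}{5}p - \tfrac{7}{5}r + \tfrac{7}{5} ≠ 0; add g_3 = -\tfrac{4}{5}p - \tfrac{7}{5}r + \tfrac{7}{5} to the basis.

The other S-polynomials (S(f_1,g_3), S(f_2,g_3)) all reduce to 0 modulo the current basis, so we have a Gröbner basis.
Inter-reduce: drop elements whose leading term is divisible by another's, tail-reduce, and make monic.

G = {p + \tfrac{7}{4}r - \tfrac{7}{4}, q + 1}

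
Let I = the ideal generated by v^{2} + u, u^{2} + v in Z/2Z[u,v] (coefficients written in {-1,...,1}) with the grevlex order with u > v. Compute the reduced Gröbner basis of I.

Buchberger's algorithm terminates because the ascending chain of leading-term ideals stabilizes.

f_1 = v^{2} + u, LT = v^{2}.
f_2 = u^{2} + v, LT = u^{2}.

The S-polynomials (S(f_1,f_2)) all reduce to 0 modulo the current basis, so we have a Gröbner basis.

G = {u^{2} + v, v^{2} + u}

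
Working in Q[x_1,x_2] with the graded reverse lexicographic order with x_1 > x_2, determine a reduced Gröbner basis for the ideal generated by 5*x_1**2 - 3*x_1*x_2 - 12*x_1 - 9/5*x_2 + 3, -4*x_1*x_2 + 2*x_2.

f_1 = 5*x_1**2 - 3*x_1*x_2 - 12*x_1 - 9/5*x_2 + 3, LT = x_1**2.
f_2 = -4*x_1*x_2 + 2*x_2, LT = x_1*x_2.

S(f_1,f_2): lcm = x_1**2*x_2. S = -3/5*x_1*x_2**2 - 19/10*x_1*x_2 - 9/25*x_2**2 + 3/5*x_2.
  leading term x_1*x_2**2: subtract (3/20*x_2)·f_2 from -3/5*x_1*x_2**2 - 19/10*x_1*x_2 - 9/25*x_2**2 + 3/5*x_2 → -19/10*x_1*x_2 - 33/50*x_2**2 + 3/5*x_2
  leading term x_1*x_2: subtract (19/40)·f_2 from -19/10*x_1*x_2 - 33/50*x_2**2 + 3/5*x_2 → -33/50*x_2**2 - 7/20*x_2
  leading term x_2**2: no divisor's leading term divides it; move -33/50*x_2**2 to the remainder.
  leading term x_2: no divisor's leading term divides it; move -7/20*x_2 to the remainder.
  remainder -33/50*x_2**2 - 7/20*x_2 ≠ 0; add g_3 = -33/50*x_2**2 - 7/20*x_2 to the basis.

The other S-polynomials (S(f_1,g_3), S(f_2,g_3)) all reduce to 0 modulo the current basis, so we have a Gröbner basis.

G = {x_1**2 - 12/5*x_1 - 33/50*x_2 + 3/5, x_1*x_2 - 1/2*x_2, x_2**2 + 35/66*x_2}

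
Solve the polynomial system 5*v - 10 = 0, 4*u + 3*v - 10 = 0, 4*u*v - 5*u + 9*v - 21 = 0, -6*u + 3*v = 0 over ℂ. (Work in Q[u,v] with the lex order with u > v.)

Compute a lex Gröbner basis by Buchberger's algorithm.
f_1 = 5*v - 10, LT = v.
f_2 = 4*u + 3*v - 10, LT = u.
f_3 = 4*u*v - 5*u + 9*v - 21, LT = u*v.
f_4 = -6*u + 3*v, LT = u.

S(f_1,f_2): leading monomials are coprime, so the S-polynomial reduces to 0 (Buchberger's first criterion).
S(f_1,f_3): lcm = u*v. S = -3/4*u - 9/4*v + 21/4.
  leading term u: subtract (-3/16)·f_2 from -3/4*u - 9/4*v + 21/4 → -27/16*v + 27/8
  leading term v: subtract (-27/80)·f_1 from -27/16*v + 27/8 → 0
  remainder 0.

S(f_1,f_4): leading monomials are coprime, so the S-polynomial reduces to 0 (Buchberger's first criterion).
S(f_2,f_3): lcm = u*v. S = 5/4*u + 3/4*v**2 - 19/4*v + 21/4.
  leading term u: subtract (5/16)·f_2 from 5/4*u + 3/4*v**2 - 19/4*v + 21/4 → 3/4*v**2 - 91/16*v + 67/8
  leading term v**2: subtract (3/20*v)·f_1 from 3/4*v**2 - 91/16*v + 67/8 → -67/16*v + 67/8
  leading term v: subtract (-67/80)·f_1 from -67/16*v + 67/8 → 0
  remainder 0.

S(f_2,f_4): lcm = u. S = 5/4*v - 5/2.
  leading term v: subtract (1/4)·f_1 from 5/4*v - 5/2 → 0
  remainder 0.

S(f_3,f_4): lcm = u*v. S = -5/4*u + 1/2*v**2 + 9/4*v - 21/4.
  leading term u: subtract (-5/16)·f_2 from -5/4*u + 1/2*v**2 + 9/4*v - 21/4 → 1/2*v**2 + 51/16*v - 67/8
  leading term v**2: subtract (1/10*v)·f_1 from 1/2*v**2 + 51/16*v - 67/8 → 67/16*v - 67/8
  leading term v: subtract (67/80)·f_1 from 67/16*v - 67/8 → 0
  remainder 0.

Every S-polynomial of the final basis reduces to 0, so we have a Gröbner basis.
Inter-reduce: drop elements whose leading term is divisible by another's, tail-reduce, and make monic.
Reduced Gröbner basis: {u - 1, v - 2}.

Since the basis is lex-ordered, v - 2 is univariate in v. Its roots are {2}. Back-substituting each root into the other basis elements fixes the other coordinates.
  v = 2: the earlier basis element becomes u - 1 = 0, giving u = 1 — point (1, 2).
Substituting each solution back into the original system confirms all equations vanish.

{(1, 2)}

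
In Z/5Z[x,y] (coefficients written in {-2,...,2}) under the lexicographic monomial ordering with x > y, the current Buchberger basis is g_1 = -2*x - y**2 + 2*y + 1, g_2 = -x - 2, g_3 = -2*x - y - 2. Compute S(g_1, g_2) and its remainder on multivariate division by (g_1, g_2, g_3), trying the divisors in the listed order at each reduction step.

S(g_1, g_2) = -2*y**2 - y; remainder on division = -2*y**2 - y.

lcm(LM(g_1), LM(g_2)) = x.
S = (lcm/LT(g_1))·g_1 − (lcm/LT(g_2))·g_2 = -2*y**2 - y.
Reduce S modulo (g_1, g_2, g_3) in that order:
  leading term y**2: no divisor's leading term divides it; move -2*y**2 to the remainder.
  leading term y: no divisor's leading term divides it; move -y to the remainder.
The remainder -2*y**2 - y is nonzero, so it would be added as the next basis element.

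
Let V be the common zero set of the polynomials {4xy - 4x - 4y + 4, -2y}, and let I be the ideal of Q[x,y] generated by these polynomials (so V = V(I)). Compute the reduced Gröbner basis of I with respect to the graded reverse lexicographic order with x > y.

f_1 = 4xy - 4x - 4y + 4, LT = xy.
f_2 = -2y, LT = y.

S(f_1,f_2): lcm = xy. S = -x - y + 1.
  leading term x: no divisor's leading term divides it; move -x to the remainder.
  leading term y: subtract (\tfrac{1}{2})·f_2 from -y + 1 → 1
  leading term 1: no divisor's leading term divides it; move 1 to the remainder.
  remainder -x + 1 ≠ 0; add g_3 = -x + 1 to the basis.

The other S-polynomials (S(f_1,g_3), S(f_2,g_3)) all reduce to 0 modulo the current basis, so we have a Gröbner basis.
Inter-reduce: drop elements whose leading term is divisible by another's, tail-reduce, and make monic.

G = {x - 1, y}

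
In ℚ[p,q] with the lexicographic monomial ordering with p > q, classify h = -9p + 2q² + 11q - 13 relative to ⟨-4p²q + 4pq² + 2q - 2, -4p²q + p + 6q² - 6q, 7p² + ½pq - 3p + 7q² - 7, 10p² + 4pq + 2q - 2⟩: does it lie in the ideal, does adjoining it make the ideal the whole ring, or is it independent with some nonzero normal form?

-9p + 2q² + 11q - 13 lies in I (it reduces to 0).

First compute the reduced Gröbner basis of I by Buchberger's algorithm.
f_1 = -4p²q + 4pq² + 2q - 2, LT = p²q.
f_2 = -4p²q + p + 6q² - 6q, LT = p²q.
f_3 = 7p² + ½pq - 3p + 7q² - 7, LT = p².
f_4 = 10p² + 4pq + 2q - 2, LT = p².

S(f_1,f_2): lcm = p²q. S = -pq² + ¼p + 3/2q² - 2q + ½.
  leading term pq²: no divisor's leading term divides it; move -pq² to the remainder.
  leading term p: no divisor's leading term divides it; move ¼p to the remainder.
  leading term q²: no divisor's leading term divides it; move 3/2q² to the remainder.
  leading term q: no divisor's leading term divides it; move -2q to the remainder.
  leading term 1: no divisor's leading term divides it; move ½ to the remainder.
  remainder -pq² + ¼p + 3/2q² - 2q + ½ ≠ 0; add k_5 = -pq² + ¼p + 3/2q² - 2q + ½ to the basis.

S(f_1,f_3): lcm = p²q. S = -15/14pq² + 3/7pq - q³ + ½q + ½.
  leading term pq²: subtract (15/14)·k_5 from -15/14pq² + 3/7pq - q³ + ½q + ½ → 3/7pq - 15/56p - q³ - 45/28q² + 37/14q - 1/28
  leading term pq: no divisor's leading term divides it; move 3/7pq to the remainder.
  leading term p: no divisor's leading term divides it; move -15/56p to the remainder.
  leading term q³: no divisor's leading term divides it; move -q³ to the remainder.
  leading term q²: no divisor's leading term divides it; move -45/28q² to the remainder.
  leading term q: no divisor's leading term divides it; move 37/14q to the remainder.
  leading term 1: no divisor's leading term divides it; move -1/28 to the remainder.
  remainder 3/7pq - 15/56p - q³ - 45/28q² + 37/14q - 1/28 ≠ 0; add k_6 = 3/7pq - 15/56p - q³ - 45/28q² + 37/14q - 1/28 to the basis.

S(f_1,f_4): lcm = p²q. S = -7/5pq² - ⅕q² - 3/10q + ½.
  leading term pq²: subtract (7/5)·k_5 from -7/5pq² - ⅕q² - 3/10q + ½ → -7/20p - 23/10q² + 5/2q - ⅕
  leading term p: no divisor's leading term divides it; move -7/20p to the remainder.
  leading term q²: no divisor's leading term divides it; move -23/10q² to the remainder.
  leading term q: no divisor's leading term divides it; move 5/2q to the remainder.
  leading term 1: no divisor's leading term divides it; move -⅕ to the remainder.
  remainder -7/20p - 23/10q² + 5/2q - ⅕ ≠ 0; add k_7 = -7/20p - 23/10q² + 5/2q - ⅕ to the basis.

S(f_3,f_4): lcm = p². S = -23/70pq - 3/7p + q² - ⅕q - ⅘.
  leading term pq: subtract (-23/30)·k_6 from -23/70pq - 3/7p + q² - ⅕q - ⅘ → -71/112p - 23/30q³ - 13/56q² + 767/420q - 139/168
  leading term p: subtract (355/196)·k_7 from -71/112p - 23/30q³ - 13/56q² + 767/420q - 139/168 → -23/30q³ + 771/196q² - 15887/5880q - 547/1176
  leading term q³: no divisor's leading term divides it; move -23/30q³ to the remainder.
  leading term q²: no divisor's leading term divides it; move 771/196q² to the remainder.
  leading term q: no divisor's leading term divides it; move -15887/5880q to the remainder.
  leading term 1: no divisor's leading term divides it; move -547/1176 to the remainder.
  remainder -23/30q³ + 771/196q² - 15887/5880q - 547/1176 ≠ 0; add k_8 = -23/30q³ + 771/196q² - 15887/5880q - 547/1176 to the basis.

S(f_1,k_5): lcm = p²q². S = ¼p² - pq³ + 3/2pq² - 2pq + ½p - ½q² + ½q.
  leading term p²: subtract (1/28)·f_3 from ¼p² - pq³ + 3/2pq² - 2pq + ½p - ½q² + ½q → -pq³ + 3/2pq² - 113/56pq + 17/28p - ¾q² + ½q + ¼
  leading term pq³: subtract (q)·k_5 from -pq³ + 3/2pq² - 113/56pq + 17/28p - ¾q² + ½q + ¼ → 3/2pq² - 127/56pq + 17/28p - 3/2q³ + 5/4q² + ¼
  leading term pq²: subtract (-3/2)·k_5 from 3/2pq² - 127/56pq + 17/28p - 3/2q³ + 5/4q² + ¼ → -127/56pq + 55/56p - 3/2q³ + 7/2q² - 3q + 1
  leading term pq: subtract (-127/24)·k_6 from -127/56pq + 55/56p - 3/2q³ + 7/2q² - 3q + 1 → -195/448p - 163/24q³ - 1121/224q² + 3691/336q + 545/672
  leading term p: subtract (975/784)·k_7 from -195/448p - 163/24q³ - 1121/224q² + 3691/336q + 545/672 → -163/24q³ - 1681/784q² + 37049/4704q + 4985/4704
  leading term q³: subtract (815/92)·k_8 from -163/24q³ - 1681/784q² + 37049/4704q + 4985/4704 → -166757/4508q² + 286809/9016q + 46705/9016
  leading term q²: no divisor's leading term divides it; move -166757/4508q² to the remainder.
  leading term q: no divisor's leading term divides it; move 286809/9016q to the remainder.
  leading term 1: no divisor's leading term divides it; move 46705/9016 to the remainder.
  remainder -166757/4508q² + 286809/9016q + 46705/9016 ≠ 0; add k_9 = -166757/4508q² + 286809/9016q + 46705/9016 to the basis.

S(f_3,k_5): lcm = p²q². S = ¼p² + 1/14pq³ + 15/14pq² - 2pq + ½p + q⁴ - q².
  leading term p²: subtract (1/28)·f_3 from ¼p² + 1/14pq³ + 15/14pq² - 2pq + ½p + q⁴ - q² → 1/14pq³ + 15/14pq² - 113/56pq + 17/28p + q⁴ - 5/4q² + ¼
  leading term pq³: subtract (-1/14q)·k_5 from 1/14pq³ + 15/14pq² - 113/56pq + 17/28p + q⁴ - 5/4q² + ¼ → 15/14pq² - 2pq + 17/28p + q⁴ + 3/28q³ - 39/28q² + 1/28q + ¼
  leading term pq²: subtract (-15/14)·k_5 from 15/14pq² - 2pq + 17/28p + q⁴ + 3/28q³ - 39/28q² + 1/28q + ¼ → -2pq + ⅞p + q⁴ + 3/28q³ + 3/14q² - 59/28q + 11/14
  leading term pq: subtract (-14/3)·k_6 from -2pq + ⅞p + q⁴ + 3/28q³ + 3/14q² - 59/28q + 11/14 → -⅜p + q⁴ - 383/84q³ - 51/7q² + 859/84q + 13/21
  leading term p: subtract (15/14)·k_7 from -⅜p + q⁴ - 383/84q³ - 51/7q² + 859/84q + 13/21 → q⁴ - 383/84q³ - 135/28q² + 317/42q + ⅚
  leading term q⁴: subtract (-30/23q)·k_8 from q⁴ - 383/84q³ - 135/28q² + 317/42q + ⅚ → 7727/13524q³ - 18811/2254q² + 93869/13524q + ⅚
  leading term q³: subtract (-38635/51842)·k_8 from 7727/13524q³ - 18811/2254q² + 93869/13524q + ⅚ → -55012403/10161032q² + 100134201/20322064q + 9890605/20322064
  leading term q²: subtract (534101/3649226)·k_9 from -55012403/10161032q² + 100134201/20322064q + 9890605/20322064 → 3962865/14596904q - 3962865/14596904
  leading term q: no divisor's leading term divides it; move 3962865/14596904q to the remainder.
  leading term 1: no divisor's leading term divides it; move -3962865/14596904 to the remainder.
  remainder 3962865/14596904q - 3962865/14596904 ≠ 0; add k_10 = 3962865/14596904q - 3962865/14596904 to the basis.

The other S-polynomials (S(f_2,f_3), S(f_2,f_4), S(f_2,k_5), S(f_4,k_5), S(f_1,k_6), S(f_2,k_6), S(f_3,k_6), S(f_4,k_6), S(k_5,k_6), S(f_1,k_7), S(f_2,k_7), S(f_3,k_7), S(f_4,k_7), S(k_5,k_7), S(k_6,k_7), S(f_1,k_8), S(f_2,k_8), S(f_3,k_8), S(f_4,k_8), S(k_5,k_8), S(k_6,k_8), S(k_7,k_8), S(f_1,k_9), S(f_2,k_9), S(f_3,k_9), S(f_4,k_9), S(k_5,k_9), S(k_6,k_9), S(k_7,k_9), S(k_8,k_9), S(f_1,k_10), S(f_2,k_10), S(f_3,k_10), S(f_4,k_10), S(k_5,k_10), S(k_6,k_10), S(k_7,k_10), S(k_8,k_10), S(k_9,k_10)) all reduce to 0 modulo the current basis, so we have a Gröbner basis.
Inter-reduce: drop elements whose leading term is divisible by another's, tail-reduce, and make monic.
Reduced Gröbner basis: {p, q - 1}.
Label its elements g_1 = p, g_2 = q - 1.

Reduce h = -9p + 2q² + 11q - 13 modulo G:
  leading term p: subtract (-9)·g_1 from -9p + 2q² + 11q - 13 → 2q² + 11q - 13
  leading term q²: subtract (2q)·g_2 from 2q² + 11q - 13 → 13q - 13
  leading term q: subtract (13)·g_2 from 13q - 13 → 0
  normal form = 0.
Since the normal form is 0, h ∈ I.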